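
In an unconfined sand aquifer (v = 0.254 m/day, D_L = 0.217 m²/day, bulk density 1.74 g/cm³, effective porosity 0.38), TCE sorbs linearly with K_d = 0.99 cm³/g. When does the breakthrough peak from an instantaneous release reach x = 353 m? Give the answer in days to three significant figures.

Retardation factor R = 1 + ρ_b·K_d/n = 1 + 1.74 × 0.99/0.38 = 5.533.
Sorption retards both mechanisms: v_R = v/R = 0.04591 m/day, D_R = D/R = 0.03922 m²/day.
Peak time from v_R²t² + 2D_R t − x² = 0: t = (√(D_R² + v_R²x²) − D_R)/v_R².
√(D_R² + v_R²x²) = √(0.03922² + 0.04591² × 353²) = 16.21; v_R² = 0.002108.
t = (16.21 − 0.03922)/0.002108 = 7670 days.

7670 days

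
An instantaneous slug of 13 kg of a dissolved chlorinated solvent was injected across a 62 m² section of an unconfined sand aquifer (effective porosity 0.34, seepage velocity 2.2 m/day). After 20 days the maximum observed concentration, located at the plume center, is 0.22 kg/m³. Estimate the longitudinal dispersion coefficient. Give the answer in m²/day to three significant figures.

0.0313 m²/day

At the plume center C_max = M/(n_e·A·√(4πDt)), so D = M²/(4πt·(n_e·A·C_max)²).
n_e·A·C_max = 0.34 × 62 × 0.22 = 4.638 kg/m.
D = 13²/(4π × 20 × 4.638²) = 0.0313 m²/day.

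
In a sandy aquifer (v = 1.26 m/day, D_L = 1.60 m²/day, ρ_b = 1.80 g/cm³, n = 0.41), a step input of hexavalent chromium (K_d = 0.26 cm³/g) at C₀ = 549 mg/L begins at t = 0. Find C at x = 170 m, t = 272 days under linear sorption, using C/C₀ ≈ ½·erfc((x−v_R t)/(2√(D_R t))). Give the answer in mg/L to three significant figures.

Retardation factor R = 1 + ρ_b·K_d/n = 1 + 1.80 × 0.26/0.41 = 2.141.
Sorption retards both mechanisms: v_R = v/R = 0.5885 m/day, D_R = D/R = 0.7473 m²/day.
v_R·t = 0.5885 × 272 = 160.072 m; 2√(D_R t) = 28.51 m; argument = (170 − 160.072)/28.51 = 0.3482.
C = C₀ × ½·erfc(0.3482) = 549 × 0.3112 = 171 mg/L.

171 mg/L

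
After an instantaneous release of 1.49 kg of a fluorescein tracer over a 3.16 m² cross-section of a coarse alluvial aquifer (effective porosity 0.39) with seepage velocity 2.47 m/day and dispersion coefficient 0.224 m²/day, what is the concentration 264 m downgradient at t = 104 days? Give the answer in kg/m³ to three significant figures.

For an instantaneous plane source, C(x,t) = M/(n_e·A·√(4πDt)) · exp(−(x−vt)²/(4Dt)), with n_e·A the pore (flow) area.
Plume center vt = 2.47 × 104 = 256.88 m, so the well at 264 m is 7.12 m downgradient of the peak.
√(4πDt) = 17.11 m, giving peak height M/(n_e·A·√(4πDt)) = 1.49/(0.39 × 3.16 × 17.11) = 0.07066 kg/m³.
(x−vt)²/(4Dt) = (7.12)²/(4 × 0.224 × 104) = 0.5440; exp(−0.5440) = 0.5804.
C = 0.07066 × 0.5804 = 0.0410 kg/m³.

0.0410 kg/m³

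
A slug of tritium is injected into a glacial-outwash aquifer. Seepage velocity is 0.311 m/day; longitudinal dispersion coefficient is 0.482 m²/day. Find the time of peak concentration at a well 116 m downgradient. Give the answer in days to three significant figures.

368 days

For the 1D instantaneous-source solution, setting ∂C/∂t = 0 at fixed x gives v²t² + 2Dt − x² = 0, so t = (√(D² + v²x²) − D)/v².
√(D² + v²x²) = √(0.482² + 0.311² × 116²) = 36.08; v² = 0.096721.
t = (36.08 − 0.482)/0.096721 = 368 days (vs. the pure-advection estimate x/v = 373 d).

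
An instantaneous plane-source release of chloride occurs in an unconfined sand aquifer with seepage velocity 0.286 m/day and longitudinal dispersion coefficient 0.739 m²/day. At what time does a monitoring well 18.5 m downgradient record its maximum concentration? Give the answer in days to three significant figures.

For the 1D instantaneous-source solution, setting ∂C/∂t = 0 at fixed x gives v²t² + 2Dt − x² = 0, so t = (√(D² + v²x²) − D)/v².
√(D² + v²x²) = √(0.739² + 0.286² × 18.5²) = 5.342; v² = 0.081796.
t = (5.342 − 0.739)/0.081796 = 56.3 days (vs. the pure-advection estimate x/v = 64.7 d).

56.3 days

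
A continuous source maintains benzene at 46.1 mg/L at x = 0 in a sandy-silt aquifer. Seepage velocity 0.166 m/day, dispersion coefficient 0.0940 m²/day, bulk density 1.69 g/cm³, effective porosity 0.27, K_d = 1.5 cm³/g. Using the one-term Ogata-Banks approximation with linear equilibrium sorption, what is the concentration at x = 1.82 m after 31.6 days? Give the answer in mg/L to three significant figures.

Retardation factor R = 1 + ρ_b·K_d/n = 1 + 1.69 × 1.5/0.27 = 10.39.
Sorption retards both mechanisms: v_R = v/R = 0.01598 m/day, D_R = D/R = 0.009047 m²/day.
v_R·t = 0.01598 × 31.6 = 0.504968 m; 2√(D_R t) = 1.069 m; argument = (1.82 − 0.504968)/1.069 = 1.230.
C = C₀ × ½·erfc(1.230) = 46.1 × 0.04097 = 1.89 mg/L.

1.89 mg/L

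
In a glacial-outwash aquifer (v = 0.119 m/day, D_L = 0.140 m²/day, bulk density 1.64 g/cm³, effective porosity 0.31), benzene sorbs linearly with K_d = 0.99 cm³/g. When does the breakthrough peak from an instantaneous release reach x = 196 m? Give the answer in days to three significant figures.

10200 days

Retardation factor R = 1 + ρ_b·K_d/n = 1 + 1.64 × 0.99/0.31 = 6.237.
Sorption retards both mechanisms: v_R = v/R = 0.01908 m/day, D_R = D/R = 0.02245 m²/day.
Peak time from v_R²t² + 2D_R t − x² = 0: t = (√(D_R² + v_R²x²) − D_R)/v_R².
√(D_R² + v_R²x²) = √(0.02245² + 0.01908² × 196²) = 3.740; v_R² = 0.0003640.
t = (3.740 − 0.02245)/0.0003640 = 10200 days.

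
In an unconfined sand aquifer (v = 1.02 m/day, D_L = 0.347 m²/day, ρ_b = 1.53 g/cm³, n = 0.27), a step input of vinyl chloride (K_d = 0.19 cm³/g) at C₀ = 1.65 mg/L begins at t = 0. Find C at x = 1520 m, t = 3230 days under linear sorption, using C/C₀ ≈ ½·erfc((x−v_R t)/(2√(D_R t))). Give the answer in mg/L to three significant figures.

Retardation factor R = 1 + ρ_b·K_d/n = 1 + 1.53 × 0.19/0.27 = 2.077.
Sorption retards both mechanisms: v_R = v/R = 0.4911 m/day, D_R = D/R = 0.1671 m²/day.
v_R·t = 0.4911 × 3230 = 1586.253 m; 2√(D_R t) = 46.46 m; argument = (1520 − 1586.253)/46.46 = -1.426.
C = C₀ × ½·erfc(-1.426) = 1.65 × 0.9781 = 1.61 mg/L.

1.61 mg/L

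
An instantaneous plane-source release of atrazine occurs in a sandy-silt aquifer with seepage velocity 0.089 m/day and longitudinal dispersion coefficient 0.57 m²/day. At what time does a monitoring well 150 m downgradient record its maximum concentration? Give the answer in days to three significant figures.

1610 days

For the 1D instantaneous-source solution, setting ∂C/∂t = 0 at fixed x gives v²t² + 2Dt − x² = 0, so t = (√(D² + v²x²) − D)/v².
√(D² + v²x²) = √(0.57² + 0.089² × 150²) = 13.36; v² = 0.007921.
t = (13.36 − 0.57)/0.007921 = 1610 days (vs. the pure-advection estimate x/v = 1690 d).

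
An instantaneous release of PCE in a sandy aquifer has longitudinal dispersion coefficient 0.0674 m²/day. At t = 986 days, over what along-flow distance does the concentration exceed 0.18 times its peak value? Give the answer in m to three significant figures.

42.7 m

The plume is Gaussian with σ = √(2Dt) = √(2 × 0.0674 × 986) = 11.53 m.
C/C_peak = exp(−Δx²/(2σ²)) = 0.18 ⇒ Δx = σ·√(−2 ln 0.18) = 11.53 × 1.852 = 21.35 m.
Width = 2Δx = 42.7 m.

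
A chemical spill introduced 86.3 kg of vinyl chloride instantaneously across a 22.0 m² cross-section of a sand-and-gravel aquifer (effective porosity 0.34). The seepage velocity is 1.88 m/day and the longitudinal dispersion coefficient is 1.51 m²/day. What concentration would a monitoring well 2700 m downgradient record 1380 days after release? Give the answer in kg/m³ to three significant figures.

0.0187 kg/m³

For an instantaneous plane source, C(x,t) = M/(n_e·A·√(4πDt)) · exp(−(x−vt)²/(4Dt)), with n_e·A the pore (flow) area.
Plume center vt = 1.88 × 1380 = 2594.4 m, so the well at 2700 m is 105.6 m downgradient of the peak.
√(4πDt) = 161.8 m, giving peak height M/(n_e·A·√(4πDt)) = 86.3/(0.34 × 22.0 × 161.8) = 0.07131 kg/m³.
(x−vt)²/(4Dt) = (105.6)²/(4 × 1.51 × 1380) = 1.338; exp(−1.338) = 0.2624.
C = 0.07131 × 0.2624 = 0.0187 kg/m³.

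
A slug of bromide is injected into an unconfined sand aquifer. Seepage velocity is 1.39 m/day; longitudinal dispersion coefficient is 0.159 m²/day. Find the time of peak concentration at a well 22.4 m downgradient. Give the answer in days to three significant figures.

16.0 days

For the 1D instantaneous-source solution, setting ∂C/∂t = 0 at fixed x gives v²t² + 2Dt − x² = 0, so t = (√(D² + v²x²) − D)/v².
√(D² + v²x²) = √(0.159² + 1.39² × 22.4²) = 31.14; v² = 1.9321.
t = (31.14 − 0.159)/1.9321 = 16.0 days (vs. the pure-advection estimate x/v = 16.1 d).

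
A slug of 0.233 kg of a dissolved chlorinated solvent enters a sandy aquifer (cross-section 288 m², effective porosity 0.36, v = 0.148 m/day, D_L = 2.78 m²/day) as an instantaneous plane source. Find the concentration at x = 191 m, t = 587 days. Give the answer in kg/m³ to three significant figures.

For an instantaneous plane source, C(x,t) = M/(n_e·A·√(4πDt)) · exp(−(x−vt)²/(4Dt)), with n_e·A the pore (flow) area.
Plume center vt = 0.148 × 587 = 86.876 m, so the well at 191 m is 104.124 m downgradient of the peak.
√(4πDt) = 143.2 m, giving peak height M/(n_e·A·√(4πDt)) = 0.233/(0.36 × 288 × 143.2) = 1.569e-05 kg/m³.
(x−vt)²/(4Dt) = (104.124)²/(4 × 2.78 × 587) = 1.661; exp(−1.661) = 0.1899.
C = 1.569e-05 × 0.1899 = 2.98e-06 kg/m³.

2.98e-06 kg/m³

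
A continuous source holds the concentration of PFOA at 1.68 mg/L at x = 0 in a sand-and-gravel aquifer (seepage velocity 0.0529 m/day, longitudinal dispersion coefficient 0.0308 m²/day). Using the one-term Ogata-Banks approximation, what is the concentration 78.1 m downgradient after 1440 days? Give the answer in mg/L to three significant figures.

For a continuous step input, C/C₀ ≈ ½·erfc((x−vt)/(2√(Dt))).
vt = 0.0529 × 1440 = 76.176 m and 2√(Dt) = 2√(0.0308 × 1440) = 13.32 m.
Argument (x−vt)/(2√(Dt)) = (78.1 − 76.176)/13.32 = 0.1444; ½·erfc(0.1444) = 0.4191.
C = 1.68 × 0.4191 = 0.704 mg/L.

0.704 mg/L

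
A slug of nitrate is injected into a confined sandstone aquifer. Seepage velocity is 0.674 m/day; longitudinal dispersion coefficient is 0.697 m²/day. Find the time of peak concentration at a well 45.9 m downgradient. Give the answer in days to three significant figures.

For the 1D instantaneous-source solution, setting ∂C/∂t = 0 at fixed x gives v²t² + 2Dt − x² = 0, so t = (√(D² + v²x²) − D)/v².
√(D² + v²x²) = √(0.697² + 0.674² × 45.9²) = 30.94; v² = 0.454276.
t = (30.94 − 0.697)/0.454276 = 66.6 days (vs. the pure-advection estimate x/v = 68.1 d).

66.6 days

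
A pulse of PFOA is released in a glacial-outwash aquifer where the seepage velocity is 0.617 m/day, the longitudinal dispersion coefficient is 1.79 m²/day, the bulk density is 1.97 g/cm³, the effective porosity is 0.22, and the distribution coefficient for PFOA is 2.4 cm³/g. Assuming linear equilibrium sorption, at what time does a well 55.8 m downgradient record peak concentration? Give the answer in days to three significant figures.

1930 days

Retardation factor R = 1 + ρ_b·K_d/n = 1 + 1.97 × 2.4/0.22 = 22.49.
Sorption retards both mechanisms: v_R = v/R = 0.02743 m/day, D_R = D/R = 0.07959 m²/day.
Peak time from v_R²t² + 2D_R t − x² = 0: t = (√(D_R² + v_R²x²) − D_R)/v_R².
√(D_R² + v_R²x²) = √(0.07959² + 0.02743² × 55.8²) = 1.533; v_R² = 0.0007524.
t = (1.533 − 0.07959)/0.0007524 = 1930 days.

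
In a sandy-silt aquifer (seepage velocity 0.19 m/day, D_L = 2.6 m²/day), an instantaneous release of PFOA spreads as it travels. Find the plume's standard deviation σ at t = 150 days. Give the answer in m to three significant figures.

Dispersive spreading gives a Gaussian with σ² = 2Dt; advection only shifts the center.
σ = √(2 × 2.6 × 150) = 27.9 m.

27.9 m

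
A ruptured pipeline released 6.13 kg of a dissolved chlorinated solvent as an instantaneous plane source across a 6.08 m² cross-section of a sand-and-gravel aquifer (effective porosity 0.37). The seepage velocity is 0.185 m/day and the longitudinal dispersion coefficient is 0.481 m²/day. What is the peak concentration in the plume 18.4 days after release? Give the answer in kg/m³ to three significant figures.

The peak of an instantaneous 1D plume sits at x = vt; there the Gaussian factor is 1 and C_max = M/(n_e·A·√(4πDt)), where n_e·A is the pore area the mass is dissolved in.
√(4πDt) = √(4π × 0.481 × 18.4) = 10.55 m, so C_max = 6.13/(0.37 × 6.08 × 10.55) = 0.258 kg/m³.

0.258 kg/m³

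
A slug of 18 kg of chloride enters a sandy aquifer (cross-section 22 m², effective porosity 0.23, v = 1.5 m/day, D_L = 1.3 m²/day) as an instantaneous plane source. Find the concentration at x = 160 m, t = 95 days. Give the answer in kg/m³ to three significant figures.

0.0486 kg/m³

For an instantaneous plane source, C(x,t) = M/(n_e·A·√(4πDt)) · exp(−(x−vt)²/(4Dt)), with n_e·A the pore (flow) area.
Plume center vt = 1.5 × 95 = 142.5 m, so the well at 160 m is 17.5 m downgradient of the peak.
√(4πDt) = 39.39 m, giving peak height M/(n_e·A·√(4πDt)) = 18/(0.23 × 22 × 39.39) = 0.09031 kg/m³.
(x−vt)²/(4Dt) = (17.5)²/(4 × 1.3 × 95) = 0.6199; exp(−0.6199) = 0.5380.
C = 0.09031 × 0.5380 = 0.0486 kg/m³.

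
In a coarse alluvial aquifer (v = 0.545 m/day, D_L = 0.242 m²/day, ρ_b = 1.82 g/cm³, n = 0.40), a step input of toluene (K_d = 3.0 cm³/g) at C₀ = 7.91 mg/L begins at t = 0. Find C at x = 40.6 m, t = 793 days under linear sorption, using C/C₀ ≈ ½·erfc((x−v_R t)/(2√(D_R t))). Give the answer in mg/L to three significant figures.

Retardation factor R = 1 + ρ_b·K_d/n = 1 + 1.82 × 3.0/0.40 = 14.65.
Sorption retards both mechanisms: v_R = v/R = 0.03720 m/day, D_R = D/R = 0.01652 m²/day.
v_R·t = 0.03720 × 793 = 29.4996 m; 2√(D_R t) = 7.239 m; argument = (40.6 − 29.4996)/7.239 = 1.533.
C = C₀ × ½·erfc(1.533) = 7.91 × 0.01508 = 0.119 mg/L.

0.119 mg/L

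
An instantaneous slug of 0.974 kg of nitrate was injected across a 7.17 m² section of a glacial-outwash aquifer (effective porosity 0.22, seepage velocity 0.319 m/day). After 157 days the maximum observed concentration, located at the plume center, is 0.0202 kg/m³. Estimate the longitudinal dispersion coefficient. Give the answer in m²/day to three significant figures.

At the plume center C_max = M/(n_e·A·√(4πDt)), so D = M²/(4πt·(n_e·A·C_max)²).
n_e·A·C_max = 0.22 × 7.17 × 0.0202 = 0.03186 kg/m.
D = 0.974²/(4π × 157 × 0.03186²) = 0.474 m²/day.

0.474 m²/day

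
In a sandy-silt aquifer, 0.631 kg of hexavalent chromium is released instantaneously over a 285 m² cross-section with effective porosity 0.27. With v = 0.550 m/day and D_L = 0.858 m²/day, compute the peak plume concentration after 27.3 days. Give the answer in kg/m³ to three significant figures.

0.000478 kg/m³

The peak of an instantaneous 1D plume sits at x = vt; there the Gaussian factor is 1 and C_max = M/(n_e·A·√(4πDt)), where n_e·A is the pore area the mass is dissolved in.
√(4πDt) = √(4π × 0.858 × 27.3) = 17.16 m, so C_max = 0.631/(0.27 × 285 × 17.16) = 0.000478 kg/m³.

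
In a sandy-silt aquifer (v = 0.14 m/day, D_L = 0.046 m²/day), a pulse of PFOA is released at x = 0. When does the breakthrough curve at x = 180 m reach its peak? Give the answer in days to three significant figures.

For the 1D instantaneous-source solution, setting ∂C/∂t = 0 at fixed x gives v²t² + 2Dt − x² = 0, so t = (√(D² + v²x²) − D)/v².
√(D² + v²x²) = √(0.046² + 0.14² × 180²) = 25.20; v² = 0.0196.
t = (25.20 − 0.046)/0.0196 = 1280 days (vs. the pure-advection estimate x/v = 1290 d).

1280 days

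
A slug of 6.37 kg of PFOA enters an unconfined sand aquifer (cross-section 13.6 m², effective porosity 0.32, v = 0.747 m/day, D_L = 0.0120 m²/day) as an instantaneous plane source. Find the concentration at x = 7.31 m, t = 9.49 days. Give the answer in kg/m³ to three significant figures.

For an instantaneous plane source, C(x,t) = M/(n_e·A·√(4πDt)) · exp(−(x−vt)²/(4Dt)), with n_e·A the pore (flow) area.
Plume center vt = 0.747 × 9.49 = 7.08903 m, so the well at 7.31 m is 0.22097 m downgradient of the peak.
√(4πDt) = 1.196 m, giving peak height M/(n_e·A·√(4πDt)) = 6.37/(0.32 × 13.6 × 1.196) = 1.224 kg/m³.
(x−vt)²/(4Dt) = (0.22097)²/(4 × 0.0120 × 9.49) = 0.1072; exp(−0.1072) = 0.8983.
C = 1.224 × 0.8983 = 1.10 kg/m³.

1.10 kg/m³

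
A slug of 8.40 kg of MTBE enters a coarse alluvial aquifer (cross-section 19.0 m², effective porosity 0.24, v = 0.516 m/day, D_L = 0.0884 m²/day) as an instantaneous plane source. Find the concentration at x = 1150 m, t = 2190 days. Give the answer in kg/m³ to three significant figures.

For an instantaneous plane source, C(x,t) = M/(n_e·A·√(4πDt)) · exp(−(x−vt)²/(4Dt)), with n_e·A the pore (flow) area.
Plume center vt = 0.516 × 2190 = 1130.04 m, so the well at 1150 m is 19.96 m downgradient of the peak.
√(4πDt) = 49.32 m, giving peak height M/(n_e·A·√(4πDt)) = 8.40/(0.24 × 19.0 × 49.32) = 0.03735 kg/m³.
(x−vt)²/(4Dt) = (19.96)²/(4 × 0.0884 × 2190) = 0.5145; exp(−0.5145) = 0.5978.
C = 0.03735 × 0.5978 = 0.0223 kg/m³.

0.0223 kg/m³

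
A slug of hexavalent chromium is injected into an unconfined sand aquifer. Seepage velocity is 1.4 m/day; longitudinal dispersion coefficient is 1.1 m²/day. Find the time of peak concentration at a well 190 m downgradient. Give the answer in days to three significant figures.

For the 1D instantaneous-source solution, setting ∂C/∂t = 0 at fixed x gives v²t² + 2Dt − x² = 0, so t = (√(D² + v²x²) − D)/v².
√(D² + v²x²) = √(1.1² + 1.4² × 190²) = 266.0; v² = 1.96.
t = (266.0 − 1.1)/1.96 = 135 days (vs. the pure-advection estimate x/v = 136 d).

135 days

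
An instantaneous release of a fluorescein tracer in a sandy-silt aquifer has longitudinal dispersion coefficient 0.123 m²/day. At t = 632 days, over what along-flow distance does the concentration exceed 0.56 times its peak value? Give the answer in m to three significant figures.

The plume is Gaussian with σ = √(2Dt) = √(2 × 0.123 × 632) = 12.47 m.
C/C_peak = exp(−Δx²/(2σ²)) = 0.56 ⇒ Δx = σ·√(−2 ln 0.56) = 12.47 × 1.077 = 13.43 m.
Width = 2Δx = 26.9 m.

26.9 m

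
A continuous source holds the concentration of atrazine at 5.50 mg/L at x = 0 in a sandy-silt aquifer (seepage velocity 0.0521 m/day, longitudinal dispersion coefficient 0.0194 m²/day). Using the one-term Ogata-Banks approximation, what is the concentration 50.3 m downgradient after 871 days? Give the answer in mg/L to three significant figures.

1.09 mg/L

For a continuous step input, C/C₀ ≈ ½·erfc((x−vt)/(2√(Dt))).
vt = 0.0521 × 871 = 45.3791 m and 2√(Dt) = 2√(0.0194 × 871) = 8.221 m.
Argument (x−vt)/(2√(Dt)) = (50.3 − 45.3791)/8.221 = 0.5986; ½·erfc(0.5986) = 0.1986.
C = 5.50 × 0.1986 = 1.09 mg/L.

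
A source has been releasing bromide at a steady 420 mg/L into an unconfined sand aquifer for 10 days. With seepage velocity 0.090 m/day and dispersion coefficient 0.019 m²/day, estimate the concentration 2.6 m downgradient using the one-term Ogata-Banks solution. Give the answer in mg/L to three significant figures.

For a continuous step input, C/C₀ ≈ ½·erfc((x−vt)/(2√(Dt))).
vt = 0.090 × 10 = 0.9 m and 2√(Dt) = 2√(0.019 × 10) = 0.8718 m.
Argument (x−vt)/(2√(Dt)) = (2.6 − 0.9)/0.8718 = 1.950; ½·erfc(1.950) = 0.002910.
C = 420 × 0.002910 = 1.22 mg/L.

1.22 mg/L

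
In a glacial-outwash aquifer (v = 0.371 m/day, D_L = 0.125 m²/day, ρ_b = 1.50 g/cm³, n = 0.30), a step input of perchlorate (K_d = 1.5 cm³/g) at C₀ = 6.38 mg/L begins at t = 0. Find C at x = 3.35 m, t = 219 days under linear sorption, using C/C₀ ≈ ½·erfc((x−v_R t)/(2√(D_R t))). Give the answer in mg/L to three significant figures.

Retardation factor R = 1 + ρ_b·K_d/n = 1 + 1.50 × 1.5/0.30 = 8.500.
Sorption retards both mechanisms: v_R = v/R = 0.04365 m/day, D_R = D/R = 0.01471 m²/day.
v_R·t = 0.04365 × 219 = 9.55935 m; 2√(D_R t) = 3.590 m; argument = (3.35 − 9.55935)/3.590 = -1.730.
C = C₀ × ½·erfc(-1.730) = 6.38 × 0.9928 = 6.33 mg/L.

6.33 mg/L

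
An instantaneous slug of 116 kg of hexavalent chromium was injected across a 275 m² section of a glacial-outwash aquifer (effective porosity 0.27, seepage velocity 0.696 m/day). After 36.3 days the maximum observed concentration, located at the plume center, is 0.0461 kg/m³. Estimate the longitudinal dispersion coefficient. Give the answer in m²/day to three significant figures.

At the plume center C_max = M/(n_e·A·√(4πDt)), so D = M²/(4πt·(n_e·A·C_max)²).
n_e·A·C_max = 0.27 × 275 × 0.0461 = 3.423 kg/m.
D = 116²/(4π × 36.3 × 3.423²) = 2.52 m²/day.

2.52 m²/day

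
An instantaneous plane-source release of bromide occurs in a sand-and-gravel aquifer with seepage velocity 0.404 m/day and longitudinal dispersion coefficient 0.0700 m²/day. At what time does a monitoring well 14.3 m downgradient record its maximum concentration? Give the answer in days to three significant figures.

For the 1D instantaneous-source solution, setting ∂C/∂t = 0 at fixed x gives v²t² + 2Dt − x² = 0, so t = (√(D² + v²x²) − D)/v².
√(D² + v²x²) = √(0.0700² + 0.404² × 14.3²) = 5.778; v² = 0.163216.
t = (5.778 − 0.0700)/0.163216 = 35.0 days (vs. the pure-advection estimate x/v = 35.4 d).

35.0 days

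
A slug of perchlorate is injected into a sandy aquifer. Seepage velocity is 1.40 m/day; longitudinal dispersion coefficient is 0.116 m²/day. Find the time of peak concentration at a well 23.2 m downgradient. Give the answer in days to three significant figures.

16.5 days

For the 1D instantaneous-source solution, setting ∂C/∂t = 0 at fixed x gives v²t² + 2Dt − x² = 0, so t = (√(D² + v²x²) − D)/v².
√(D² + v²x²) = √(0.116² + 1.40² × 23.2²) = 32.48; v² = 1.96.
t = (32.48 − 0.116)/1.96 = 16.5 days (vs. the pure-advection estimate x/v = 16.6 d).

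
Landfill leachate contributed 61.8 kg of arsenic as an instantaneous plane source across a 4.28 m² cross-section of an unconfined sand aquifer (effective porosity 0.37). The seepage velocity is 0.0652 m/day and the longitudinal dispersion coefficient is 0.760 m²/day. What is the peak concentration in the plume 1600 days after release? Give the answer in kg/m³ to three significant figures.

The peak of an instantaneous 1D plume sits at x = vt; there the Gaussian factor is 1 and C_max = M/(n_e·A·√(4πDt)), where n_e·A is the pore area the mass is dissolved in.
√(4πDt) = √(4π × 0.760 × 1600) = 123.6 m, so C_max = 61.8/(0.37 × 4.28 × 123.6) = 0.316 kg/m³.

0.316 kg/m³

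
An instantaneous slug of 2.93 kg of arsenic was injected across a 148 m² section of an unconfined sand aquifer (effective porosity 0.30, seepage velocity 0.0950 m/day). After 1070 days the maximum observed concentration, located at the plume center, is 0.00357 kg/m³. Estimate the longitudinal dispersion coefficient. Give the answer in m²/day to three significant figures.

At the plume center C_max = M/(n_e·A·√(4πDt)), so D = M²/(4πt·(n_e·A·C_max)²).
n_e·A·C_max = 0.30 × 148 × 0.00357 = 0.1585 kg/m.
D = 2.93²/(4π × 1070 × 0.1585²) = 0.0254 m²/day.

0.0254 m²/day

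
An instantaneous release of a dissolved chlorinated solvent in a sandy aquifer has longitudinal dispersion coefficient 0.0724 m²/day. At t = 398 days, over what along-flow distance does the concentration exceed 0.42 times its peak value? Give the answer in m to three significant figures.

The plume is Gaussian with σ = √(2Dt) = √(2 × 0.0724 × 398) = 7.591 m.
C/C_peak = exp(−Δx²/(2σ²)) = 0.42 ⇒ Δx = σ·√(−2 ln 0.42) = 7.591 × 1.317 = 9.997 m.
Width = 2Δx = 20.0 m.

20.0 m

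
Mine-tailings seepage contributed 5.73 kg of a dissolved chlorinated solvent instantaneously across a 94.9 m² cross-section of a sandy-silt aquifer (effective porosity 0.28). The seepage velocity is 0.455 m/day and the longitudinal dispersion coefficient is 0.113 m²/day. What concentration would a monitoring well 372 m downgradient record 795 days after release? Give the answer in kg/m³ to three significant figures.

For an instantaneous plane source, C(x,t) = M/(n_e·A·√(4πDt)) · exp(−(x−vt)²/(4Dt)), with n_e·A the pore (flow) area.
Plume center vt = 0.455 × 795 = 361.725 m, so the well at 372 m is 10.275 m downgradient of the peak.
√(4πDt) = 33.60 m, giving peak height M/(n_e·A·√(4πDt)) = 5.73/(0.28 × 94.9 × 33.60) = 0.006418 kg/m³.
(x−vt)²/(4Dt) = (10.275)²/(4 × 0.113 × 795) = 0.2938; exp(−0.2938) = 0.7454.
C = 0.006418 × 0.7454 = 0.00478 kg/m³.

0.00478 kg/m³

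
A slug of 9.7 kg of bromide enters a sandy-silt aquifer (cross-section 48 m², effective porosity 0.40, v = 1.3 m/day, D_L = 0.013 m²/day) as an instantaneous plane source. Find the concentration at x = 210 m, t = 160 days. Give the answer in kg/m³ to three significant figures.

For an instantaneous plane source, C(x,t) = M/(n_e·A·√(4πDt)) · exp(−(x−vt)²/(4Dt)), with n_e·A the pore (flow) area.
Plume center vt = 1.3 × 160 = 208 m, so the well at 210 m is 2 m downgradient of the peak.
√(4πDt) = 5.113 m, giving peak height M/(n_e·A·√(4πDt)) = 9.7/(0.40 × 48 × 5.113) = 0.09881 kg/m³.
(x−vt)²/(4Dt) = (2)²/(4 × 0.013 × 160) = 0.4808; exp(−0.4808) = 0.6183.
C = 0.09881 × 0.6183 = 0.0611 kg/m³.

0.0611 kg/m³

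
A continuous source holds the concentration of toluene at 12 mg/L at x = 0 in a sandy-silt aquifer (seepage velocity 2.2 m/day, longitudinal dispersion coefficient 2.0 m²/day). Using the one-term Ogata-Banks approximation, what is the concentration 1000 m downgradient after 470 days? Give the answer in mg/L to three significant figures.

9.40 mg/L

For a continuous step input, C/C₀ ≈ ½·erfc((x−vt)/(2√(Dt))).
vt = 2.2 × 470 = 1034 m and 2√(Dt) = 2√(2.0 × 470) = 61.32 m.
Argument (x−vt)/(2√(Dt)) = (1000 − 1034)/61.32 = -0.5545; ½·erfc(-0.5545) = 0.7835.
C = 12 × 0.7835 = 9.40 mg/L.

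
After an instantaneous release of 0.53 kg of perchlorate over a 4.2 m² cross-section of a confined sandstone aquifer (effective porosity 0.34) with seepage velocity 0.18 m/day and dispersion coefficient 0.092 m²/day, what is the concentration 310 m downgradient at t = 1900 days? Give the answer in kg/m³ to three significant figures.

0.00183 kg/m³

For an instantaneous plane source, C(x,t) = M/(n_e·A·√(4πDt)) · exp(−(x−vt)²/(4Dt)), with n_e·A the pore (flow) area.
Plume center vt = 0.18 × 1900 = 342 m, so the well at 310 m is 32 m upgradient of the peak.
√(4πDt) = 46.87 m, giving peak height M/(n_e·A·√(4πDt)) = 0.53/(0.34 × 4.2 × 46.87) = 0.007919 kg/m³.
(x−vt)²/(4Dt) = (-32)²/(4 × 0.092 × 1900) = 1.465; exp(−1.465) = 0.2311.
C = 0.007919 × 0.2311 = 0.00183 kg/m³.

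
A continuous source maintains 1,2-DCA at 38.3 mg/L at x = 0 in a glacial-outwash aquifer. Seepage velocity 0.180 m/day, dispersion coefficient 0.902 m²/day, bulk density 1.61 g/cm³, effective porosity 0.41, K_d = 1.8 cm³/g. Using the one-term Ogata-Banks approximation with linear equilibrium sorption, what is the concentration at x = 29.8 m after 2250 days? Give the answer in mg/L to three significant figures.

Retardation factor R = 1 + ρ_b·K_d/n = 1 + 1.61 × 1.8/0.41 = 8.068.
Sorption retards both mechanisms: v_R = v/R = 0.02231 m/day, D_R = D/R = 0.1118 m²/day.
v_R·t = 0.02231 × 2250 = 50.1975 m; 2√(D_R t) = 31.72 m; argument = (29.8 − 50.1975)/31.72 = -0.6430.
C = C₀ × ½·erfc(-0.6430) = 38.3 × 0.8184 = 31.3 mg/L.

31.3 mg/L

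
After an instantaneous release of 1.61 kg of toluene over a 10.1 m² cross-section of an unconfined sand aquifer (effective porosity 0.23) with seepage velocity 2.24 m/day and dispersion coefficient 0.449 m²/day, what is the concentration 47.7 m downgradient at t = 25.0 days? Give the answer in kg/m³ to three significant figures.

For an instantaneous plane source, C(x,t) = M/(n_e·A·√(4πDt)) · exp(−(x−vt)²/(4Dt)), with n_e·A the pore (flow) area.
Plume center vt = 2.24 × 25.0 = 56 m, so the well at 47.7 m is 8.3 m upgradient of the peak.
√(4πDt) = 11.88 m, giving peak height M/(n_e·A·√(4πDt)) = 1.61/(0.23 × 10.1 × 11.88) = 0.05834 kg/m³.
(x−vt)²/(4Dt) = (-8.3)²/(4 × 0.449 × 25.0) = 1.534; exp(−1.534) = 0.2157.
C = 0.05834 × 0.2157 = 0.0126 kg/m³.

0.0126 kg/m³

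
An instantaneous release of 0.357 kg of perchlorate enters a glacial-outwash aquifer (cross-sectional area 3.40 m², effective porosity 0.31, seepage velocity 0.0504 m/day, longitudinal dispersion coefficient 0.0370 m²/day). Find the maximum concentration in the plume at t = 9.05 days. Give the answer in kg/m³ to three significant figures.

The peak of an instantaneous 1D plume sits at x = vt; there the Gaussian factor is 1 and C_max = M/(n_e·A·√(4πDt)), where n_e·A is the pore area the mass is dissolved in.
√(4πDt) = √(4π × 0.0370 × 9.05) = 2.051 m, so C_max = 0.357/(0.31 × 3.40 × 2.051) = 0.165 kg/m³.

0.165 kg/m³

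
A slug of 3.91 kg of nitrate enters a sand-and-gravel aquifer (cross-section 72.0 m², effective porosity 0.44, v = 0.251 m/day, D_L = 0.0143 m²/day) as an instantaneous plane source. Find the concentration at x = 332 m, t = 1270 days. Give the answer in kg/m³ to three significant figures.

For an instantaneous plane source, C(x,t) = M/(n_e·A·√(4πDt)) · exp(−(x−vt)²/(4Dt)), with n_e·A the pore (flow) area.
Plume center vt = 0.251 × 1270 = 318.77 m, so the well at 332 m is 13.23 m downgradient of the peak.
√(4πDt) = 15.11 m, giving peak height M/(n_e·A·√(4πDt)) = 3.91/(0.44 × 72.0 × 15.11) = 0.008168 kg/m³.
(x−vt)²/(4Dt) = (13.23)²/(4 × 0.0143 × 1270) = 2.409; exp(−2.409) = 0.08991.
C = 0.008168 × 0.08991 = 0.000734 kg/m³.

0.000734 kg/m³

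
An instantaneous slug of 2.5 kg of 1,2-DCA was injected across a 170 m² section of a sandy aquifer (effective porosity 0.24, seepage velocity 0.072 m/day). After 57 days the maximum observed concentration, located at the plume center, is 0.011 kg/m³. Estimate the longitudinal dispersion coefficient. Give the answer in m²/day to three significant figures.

0.0433 m²/day

At the plume center C_max = M/(n_e·A·√(4πDt)), so D = M²/(4πt·(n_e·A·C_max)²).
n_e·A·C_max = 0.24 × 170 × 0.011 = 0.4488 kg/m.
D = 2.5²/(4π × 57 × 0.4488²) = 0.0433 m²/day.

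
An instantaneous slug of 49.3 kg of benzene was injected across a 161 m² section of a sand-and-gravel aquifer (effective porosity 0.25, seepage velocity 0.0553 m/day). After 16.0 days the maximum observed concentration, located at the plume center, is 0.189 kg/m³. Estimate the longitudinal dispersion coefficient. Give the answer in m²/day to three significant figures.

At the plume center C_max = M/(n_e·A·√(4πDt)), so D = M²/(4πt·(n_e·A·C_max)²).
n_e·A·C_max = 0.25 × 161 × 0.189 = 7.607 kg/m.
D = 49.3²/(4π × 16.0 × 7.607²) = 0.209 m²/day.

0.209 m²/day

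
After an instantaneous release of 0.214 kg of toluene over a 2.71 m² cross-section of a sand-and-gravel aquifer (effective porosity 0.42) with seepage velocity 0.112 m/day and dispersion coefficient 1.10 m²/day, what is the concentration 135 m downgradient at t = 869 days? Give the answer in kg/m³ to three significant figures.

For an instantaneous plane source, C(x,t) = M/(n_e·A·√(4πDt)) · exp(−(x−vt)²/(4Dt)), with n_e·A the pore (flow) area.
Plume center vt = 0.112 × 869 = 97.328 m, so the well at 135 m is 37.672 m downgradient of the peak.
√(4πDt) = 109.6 m, giving peak height M/(n_e·A·√(4πDt)) = 0.214/(0.42 × 2.71 × 109.6) = 0.001715 kg/m³.
(x−vt)²/(4Dt) = (37.672)²/(4 × 1.10 × 869) = 0.3712; exp(−0.3712) = 0.6899.
C = 0.001715 × 0.6899 = 0.00118 kg/m³.

0.00118 kg/m³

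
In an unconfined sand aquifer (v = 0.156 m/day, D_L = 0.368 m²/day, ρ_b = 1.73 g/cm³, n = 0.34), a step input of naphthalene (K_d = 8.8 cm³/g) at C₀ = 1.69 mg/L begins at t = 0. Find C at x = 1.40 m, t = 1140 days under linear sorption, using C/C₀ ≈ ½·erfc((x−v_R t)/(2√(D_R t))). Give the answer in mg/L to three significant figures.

1.22 mg/L

Retardation factor R = 1 + ρ_b·K_d/n = 1 + 1.73 × 8.8/0.34 = 45.78.
Sorption retards both mechanisms: v_R = v/R = 0.003408 m/day, D_R = D/R = 0.008038 m²/day.
v_R·t = 0.003408 × 1140 = 3.88512 m; 2√(D_R t) = 6.054 m; argument = (1.40 − 3.88512)/6.054 = -0.4105.
C = C₀ × ½·erfc(-0.4105) = 1.69 × 0.7192 = 1.22 mg/L.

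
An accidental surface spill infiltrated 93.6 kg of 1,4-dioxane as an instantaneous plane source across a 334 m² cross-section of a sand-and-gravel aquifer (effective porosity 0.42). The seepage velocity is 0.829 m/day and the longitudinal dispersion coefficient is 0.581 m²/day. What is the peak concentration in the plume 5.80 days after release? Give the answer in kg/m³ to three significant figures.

The peak of an instantaneous 1D plume sits at x = vt; there the Gaussian factor is 1 and C_max = M/(n_e·A·√(4πDt)), where n_e·A is the pore area the mass is dissolved in.
√(4πDt) = √(4π × 0.581 × 5.80) = 6.507 m, so C_max = 93.6/(0.42 × 334 × 6.507) = 0.103 kg/m³.

0.103 kg/m³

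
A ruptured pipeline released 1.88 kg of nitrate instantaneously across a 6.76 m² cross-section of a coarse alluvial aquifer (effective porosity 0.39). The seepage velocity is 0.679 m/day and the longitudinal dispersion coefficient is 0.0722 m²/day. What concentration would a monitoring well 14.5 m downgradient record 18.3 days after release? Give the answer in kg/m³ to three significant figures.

0.0775 kg/m³

For an instantaneous plane source, C(x,t) = M/(n_e·A·√(4πDt)) · exp(−(x−vt)²/(4Dt)), with n_e·A the pore (flow) area.
Plume center vt = 0.679 × 18.3 = 12.4257 m, so the well at 14.5 m is 2.0743 m downgradient of the peak.
√(4πDt) = 4.075 m, giving peak height M/(n_e·A·√(4πDt)) = 1.88/(0.39 × 6.76 × 4.075) = 0.1750 kg/m³.
(x−vt)²/(4Dt) = (2.0743)²/(4 × 0.0722 × 18.3) = 0.8141; exp(−0.8141) = 0.4430.
C = 0.1750 × 0.4430 = 0.0775 kg/m³.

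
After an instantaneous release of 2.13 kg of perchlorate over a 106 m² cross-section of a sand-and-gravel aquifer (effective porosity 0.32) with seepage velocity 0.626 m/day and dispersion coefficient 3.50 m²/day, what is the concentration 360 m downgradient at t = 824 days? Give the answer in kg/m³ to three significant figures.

4.02e-05 kg/m³

For an instantaneous plane source, C(x,t) = M/(n_e·A·√(4πDt)) · exp(−(x−vt)²/(4Dt)), with n_e·A the pore (flow) area.
Plume center vt = 0.626 × 824 = 515.824 m, so the well at 360 m is 155.824 m upgradient of the peak.
√(4πDt) = 190.4 m, giving peak height M/(n_e·A·√(4πDt)) = 2.13/(0.32 × 106 × 190.4) = 0.0003298 kg/m³.
(x−vt)²/(4Dt) = (-155.824)²/(4 × 3.50 × 824) = 2.105; exp(−2.105) = 0.1218.
C = 0.0003298 × 0.1218 = 4.02e-05 kg/m³.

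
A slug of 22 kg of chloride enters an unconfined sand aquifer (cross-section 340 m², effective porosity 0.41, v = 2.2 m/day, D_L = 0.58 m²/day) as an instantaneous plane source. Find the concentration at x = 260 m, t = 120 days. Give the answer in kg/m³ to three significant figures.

For an instantaneous plane source, C(x,t) = M/(n_e·A·√(4πDt)) · exp(−(x−vt)²/(4Dt)), with n_e·A the pore (flow) area.
Plume center vt = 2.2 × 120 = 264 m, so the well at 260 m is 4 m upgradient of the peak.
√(4πDt) = 29.57 m, giving peak height M/(n_e·A·√(4πDt)) = 22/(0.41 × 340 × 29.57) = 0.005337 kg/m³.
(x−vt)²/(4Dt) = (-4)²/(4 × 0.58 × 120) = 0.05747; exp(−0.05747) = 0.9442.
C = 0.005337 × 0.9442 = 0.00504 kg/m³.

0.00504 kg/m³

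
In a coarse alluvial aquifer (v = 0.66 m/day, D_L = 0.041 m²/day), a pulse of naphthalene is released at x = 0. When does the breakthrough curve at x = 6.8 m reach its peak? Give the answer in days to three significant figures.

For the 1D instantaneous-source solution, setting ∂C/∂t = 0 at fixed x gives v²t² + 2Dt − x² = 0, so t = (√(D² + v²x²) − D)/v².
√(D² + v²x²) = √(0.041² + 0.66² × 6.8²) = 4.488; v² = 0.4356.
t = (4.488 − 0.041)/0.4356 = 10.2 days (vs. the pure-advection estimate x/v = 10.3 d).

10.2 days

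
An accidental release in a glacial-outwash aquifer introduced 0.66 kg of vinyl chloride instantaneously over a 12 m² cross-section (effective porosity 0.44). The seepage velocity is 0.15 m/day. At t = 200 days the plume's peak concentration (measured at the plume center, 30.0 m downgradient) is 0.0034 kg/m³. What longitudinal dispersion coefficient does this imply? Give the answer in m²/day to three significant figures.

At the plume center C_max = M/(n_e·A·√(4πDt)), so D = M²/(4πt·(n_e·A·C_max)²).
n_e·A·C_max = 0.44 × 12 × 0.0034 = 0.01795 kg/m.
D = 0.66²/(4π × 200 × 0.01795²) = 0.538 m²/day.

0.538 m²/day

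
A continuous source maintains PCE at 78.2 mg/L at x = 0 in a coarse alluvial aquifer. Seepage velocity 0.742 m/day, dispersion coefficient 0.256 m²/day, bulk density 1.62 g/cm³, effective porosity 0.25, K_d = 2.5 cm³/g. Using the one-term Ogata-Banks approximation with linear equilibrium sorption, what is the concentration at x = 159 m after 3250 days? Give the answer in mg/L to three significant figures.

Retardation factor R = 1 + ρ_b·K_d/n = 1 + 1.62 × 2.5/0.25 = 17.20.
Sorption retards both mechanisms: v_R = v/R = 0.04314 m/day, D_R = D/R = 0.01488 m²/day.
v_R·t = 0.04314 × 3250 = 140.205 m; 2√(D_R t) = 13.91 m; argument = (159 − 140.205)/13.91 = 1.351.
C = C₀ × ½·erfc(1.351) = 78.2 × 0.02803 = 2.19 mg/L.

2.19 mg/L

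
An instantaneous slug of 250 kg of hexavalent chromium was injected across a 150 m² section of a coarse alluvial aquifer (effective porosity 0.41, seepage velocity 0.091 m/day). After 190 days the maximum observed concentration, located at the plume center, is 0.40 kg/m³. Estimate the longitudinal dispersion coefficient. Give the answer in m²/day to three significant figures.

0.0433 m²/day

At the plume center C_max = M/(n_e·A·√(4πDt)), so D = M²/(4πt·(n_e·A·C_max)²).
n_e·A·C_max = 0.41 × 150 × 0.40 = 24.60 kg/m.
D = 250²/(4π × 190 × 24.60²) = 0.0433 m²/day.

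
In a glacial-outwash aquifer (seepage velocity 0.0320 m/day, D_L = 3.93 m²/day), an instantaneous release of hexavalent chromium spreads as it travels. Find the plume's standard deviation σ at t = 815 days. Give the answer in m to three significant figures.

Dispersive spreading gives a Gaussian with σ² = 2Dt; advection only shifts the center.
σ = √(2 × 3.93 × 815) = 80.0 m.

80.0 m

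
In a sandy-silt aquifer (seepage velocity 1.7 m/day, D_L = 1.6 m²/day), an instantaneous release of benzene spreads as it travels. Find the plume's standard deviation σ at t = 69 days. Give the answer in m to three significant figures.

14.9 m

Dispersive spreading gives a Gaussian with σ² = 2Dt; advection only shifts the center.
σ = √(2 × 1.6 × 69) = 14.9 m.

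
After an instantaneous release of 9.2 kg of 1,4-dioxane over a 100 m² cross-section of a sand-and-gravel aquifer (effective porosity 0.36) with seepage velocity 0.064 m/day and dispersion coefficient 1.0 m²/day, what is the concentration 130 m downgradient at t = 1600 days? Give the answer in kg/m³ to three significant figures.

0.00160 kg/m³

For an instantaneous plane source, C(x,t) = M/(n_e·A·√(4πDt)) · exp(−(x−vt)²/(4Dt)), with n_e·A the pore (flow) area.
Plume center vt = 0.064 × 1600 = 102.4 m, so the well at 130 m is 27.6 m downgradient of the peak.
√(4πDt) = 141.8 m, giving peak height M/(n_e·A·√(4πDt)) = 9.2/(0.36 × 100 × 141.8) = 0.001802 kg/m³.
(x−vt)²/(4Dt) = (27.6)²/(4 × 1.0 × 1600) = 0.1190; exp(−0.1190) = 0.8878.
C = 0.001802 × 0.8878 = 0.00160 kg/m³.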